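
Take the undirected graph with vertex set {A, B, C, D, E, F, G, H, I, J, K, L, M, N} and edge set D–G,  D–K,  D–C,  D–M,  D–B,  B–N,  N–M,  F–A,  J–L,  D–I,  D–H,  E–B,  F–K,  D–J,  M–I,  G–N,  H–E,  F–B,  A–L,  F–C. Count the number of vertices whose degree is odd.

Degrees: A:2, B:4, C:2, D:8, E:2, F:4, G:2, H:2, I:2, J:2, K:2, L:2, M:3, N:3
Odd-degree vertices: M, N.

2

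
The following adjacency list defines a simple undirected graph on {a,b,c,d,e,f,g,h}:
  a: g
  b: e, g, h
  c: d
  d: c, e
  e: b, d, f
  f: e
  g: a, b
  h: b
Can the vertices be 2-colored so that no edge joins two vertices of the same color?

Partition the vertices as {c, e, g, h} vs {a, b, d, f}. Each listed edge has one endpoint in each part, so the graph is bipartite.

Yes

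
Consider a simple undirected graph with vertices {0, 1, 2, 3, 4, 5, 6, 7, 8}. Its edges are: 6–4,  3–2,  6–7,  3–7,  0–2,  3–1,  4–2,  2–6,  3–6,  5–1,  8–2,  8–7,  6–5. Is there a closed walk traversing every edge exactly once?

No

Degrees: 0:1, 1:2, 2:5, 3:4, 4:2, 5:2, 6:5, 7:3, 8:2
0, 2, 6, 7 have odd degree; an Eulerian circuit needs every degree to be even, so none exists.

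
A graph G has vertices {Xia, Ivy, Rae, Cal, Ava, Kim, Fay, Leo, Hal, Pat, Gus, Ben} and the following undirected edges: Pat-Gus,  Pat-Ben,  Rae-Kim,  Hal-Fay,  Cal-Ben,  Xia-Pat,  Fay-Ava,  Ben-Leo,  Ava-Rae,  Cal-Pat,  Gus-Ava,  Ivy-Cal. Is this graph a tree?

No

|V| = 12, |E| = 12.
Connected but with 12 > 11 edges, so it has a cycle and is not a tree.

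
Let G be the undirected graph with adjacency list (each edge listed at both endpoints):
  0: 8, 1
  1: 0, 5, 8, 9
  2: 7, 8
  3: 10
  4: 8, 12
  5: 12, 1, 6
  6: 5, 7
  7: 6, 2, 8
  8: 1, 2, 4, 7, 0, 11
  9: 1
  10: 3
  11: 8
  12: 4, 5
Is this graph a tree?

|V| = 13, |E| = 15.
It is not connected, so it is not a tree.

No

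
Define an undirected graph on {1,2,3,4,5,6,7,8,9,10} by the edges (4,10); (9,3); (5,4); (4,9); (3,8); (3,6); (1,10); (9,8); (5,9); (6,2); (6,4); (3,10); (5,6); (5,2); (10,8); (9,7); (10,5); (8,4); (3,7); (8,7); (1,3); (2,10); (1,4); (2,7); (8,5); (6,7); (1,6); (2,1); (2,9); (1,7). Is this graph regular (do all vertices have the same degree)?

Yes

Degrees: 1:6, 2:6, 3:6, 4:6, 5:6, 6:6, 7:6, 8:6, 9:6, 10:6
All degrees equal 6; the graph is regular.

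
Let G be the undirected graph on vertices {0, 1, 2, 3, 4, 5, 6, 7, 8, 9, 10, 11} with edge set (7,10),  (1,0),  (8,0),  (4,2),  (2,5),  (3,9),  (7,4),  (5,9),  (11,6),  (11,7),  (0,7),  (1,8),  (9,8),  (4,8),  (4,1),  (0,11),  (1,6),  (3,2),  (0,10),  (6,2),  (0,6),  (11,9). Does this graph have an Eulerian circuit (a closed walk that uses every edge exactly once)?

Yes

Degrees: 0:6, 1:4, 2:4, 3:2, 4:4, 5:2, 6:4, 7:4, 8:4, 9:4, 10:2, 11:4
All degrees are even and the non-isolated vertices are connected — an Eulerian circuit exists.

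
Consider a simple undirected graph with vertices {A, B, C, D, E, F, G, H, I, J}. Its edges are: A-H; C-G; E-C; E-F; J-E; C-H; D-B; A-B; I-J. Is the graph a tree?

Yes

|V| = 10, |E| = 9.
It is connected with exactly 9 edges, hence acyclic — it is a tree.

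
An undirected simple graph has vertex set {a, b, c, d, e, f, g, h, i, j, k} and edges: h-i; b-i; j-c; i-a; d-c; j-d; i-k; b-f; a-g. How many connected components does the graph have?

3

Component: {e}
Component: {c, d, j}
Component: {a, b, f, g, h, i, k}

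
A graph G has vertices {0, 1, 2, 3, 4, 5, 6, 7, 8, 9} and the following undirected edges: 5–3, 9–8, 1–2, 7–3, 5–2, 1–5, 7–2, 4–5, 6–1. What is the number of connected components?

3

Component: {0}
Component: {8, 9}
Component: {1, 2, 3, 4, 5, 6, 7}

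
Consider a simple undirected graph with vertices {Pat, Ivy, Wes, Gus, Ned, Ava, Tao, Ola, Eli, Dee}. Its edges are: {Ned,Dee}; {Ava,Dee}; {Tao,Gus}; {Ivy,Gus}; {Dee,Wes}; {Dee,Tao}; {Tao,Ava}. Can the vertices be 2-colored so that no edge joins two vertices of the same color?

No

The cycle Ava-Tao-Dee-Ava has length 3, which is odd, so the graph is not bipartite.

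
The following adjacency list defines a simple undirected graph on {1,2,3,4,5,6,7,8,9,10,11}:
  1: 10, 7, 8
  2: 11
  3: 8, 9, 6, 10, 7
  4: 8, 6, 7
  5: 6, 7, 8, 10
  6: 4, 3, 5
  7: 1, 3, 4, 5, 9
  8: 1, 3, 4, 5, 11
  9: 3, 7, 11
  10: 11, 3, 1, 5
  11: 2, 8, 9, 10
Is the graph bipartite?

No

The cycle 9-7-3-9 has length 3, which is odd, so the graph is not bipartite.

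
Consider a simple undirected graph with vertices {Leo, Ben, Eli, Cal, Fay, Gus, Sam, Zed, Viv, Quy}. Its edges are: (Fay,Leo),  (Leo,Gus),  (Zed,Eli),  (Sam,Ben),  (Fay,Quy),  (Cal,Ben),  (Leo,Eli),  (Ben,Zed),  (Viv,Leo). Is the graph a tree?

Yes

|V| = 10, |E| = 9.
Connected and |E| = |V| - 1, which characterizes a tree.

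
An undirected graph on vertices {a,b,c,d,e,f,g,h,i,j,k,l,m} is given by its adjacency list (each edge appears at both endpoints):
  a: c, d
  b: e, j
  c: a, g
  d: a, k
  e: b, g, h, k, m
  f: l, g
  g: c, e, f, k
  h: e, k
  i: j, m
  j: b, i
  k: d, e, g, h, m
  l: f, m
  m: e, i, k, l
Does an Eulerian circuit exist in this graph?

Degrees: a:2, b:2, c:2, d:2, e:5, f:2, g:4, h:2, i:2, j:2, k:5, l:2, m:4
Vertices with odd degree: e, k. An Eulerian circuit requires all degrees even.

No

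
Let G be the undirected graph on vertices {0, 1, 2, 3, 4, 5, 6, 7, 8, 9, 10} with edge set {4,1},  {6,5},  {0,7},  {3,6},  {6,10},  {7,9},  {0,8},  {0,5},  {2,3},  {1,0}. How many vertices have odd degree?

Degrees: 0:4, 1:2, 2:1, 3:2, 4:1, 5:2, 6:3, 7:2, 8:1, 9:1, 10:1
Odd-degree vertices: 2, 4, 6, 8, 9, 10.

6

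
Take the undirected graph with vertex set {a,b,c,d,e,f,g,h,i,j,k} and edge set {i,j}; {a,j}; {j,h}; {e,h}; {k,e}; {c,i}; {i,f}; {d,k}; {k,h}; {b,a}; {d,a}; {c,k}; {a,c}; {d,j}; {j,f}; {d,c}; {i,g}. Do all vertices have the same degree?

No

Degrees: a:4, b:1, c:4, d:4, e:2, f:2, g:1, h:3, i:4, j:5, k:4
Degrees are not all equal (e.g. deg(b)=1 but deg(j)=5); not regular.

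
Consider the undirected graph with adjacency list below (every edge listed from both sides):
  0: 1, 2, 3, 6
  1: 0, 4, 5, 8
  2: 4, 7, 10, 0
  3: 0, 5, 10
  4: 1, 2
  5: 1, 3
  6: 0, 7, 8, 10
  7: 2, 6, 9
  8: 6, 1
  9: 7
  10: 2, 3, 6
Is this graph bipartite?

Partition the vertices as {1, 2, 3, 6, 9} vs {0, 4, 5, 7, 8, 10}. Each listed edge has one endpoint in each part, so the graph is bipartite.

Yes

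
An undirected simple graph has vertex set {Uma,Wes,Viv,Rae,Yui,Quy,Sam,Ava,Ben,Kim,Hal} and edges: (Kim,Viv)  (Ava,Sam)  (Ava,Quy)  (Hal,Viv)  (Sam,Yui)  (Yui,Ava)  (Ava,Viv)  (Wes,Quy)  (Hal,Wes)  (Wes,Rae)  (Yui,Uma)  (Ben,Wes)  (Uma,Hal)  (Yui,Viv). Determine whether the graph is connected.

A breadth-first search from Uma visits Uma, Hal, Yui, Wes, Viv, Ava, Sam, Quy, Ben, Rae, Kim — all 11 vertices — so the graph is connected.

Yes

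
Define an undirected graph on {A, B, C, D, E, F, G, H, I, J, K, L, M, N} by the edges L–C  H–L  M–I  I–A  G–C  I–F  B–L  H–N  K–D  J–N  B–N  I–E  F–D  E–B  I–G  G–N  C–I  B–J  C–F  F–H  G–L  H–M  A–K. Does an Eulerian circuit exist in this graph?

Degrees: A:2, B:4, C:4, D:2, E:2, F:4, G:4, H:4, I:6, J:2, K:2, L:4, M:2, N:4
Every vertex has even degree and the edges form a single connected piece, so an Eulerian circuit exists.

Yes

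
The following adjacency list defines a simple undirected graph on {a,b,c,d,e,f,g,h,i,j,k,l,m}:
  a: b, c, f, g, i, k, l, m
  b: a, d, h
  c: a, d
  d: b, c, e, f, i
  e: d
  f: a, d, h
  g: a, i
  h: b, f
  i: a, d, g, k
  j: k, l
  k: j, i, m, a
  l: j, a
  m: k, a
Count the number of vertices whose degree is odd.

Degrees: a:8, b:3, c:2, d:5, e:1, f:3, g:2, h:2, i:4, j:2, k:4, l:2, m:2
Odd-degree vertices: b, d, e, f.

4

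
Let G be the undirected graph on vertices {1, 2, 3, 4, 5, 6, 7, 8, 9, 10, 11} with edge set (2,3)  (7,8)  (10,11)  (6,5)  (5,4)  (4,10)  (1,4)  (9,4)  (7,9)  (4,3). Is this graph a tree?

The graph has 11 vertices and 10 edges.
Connected and |E| = |V| - 1, which characterizes a tree.

Yes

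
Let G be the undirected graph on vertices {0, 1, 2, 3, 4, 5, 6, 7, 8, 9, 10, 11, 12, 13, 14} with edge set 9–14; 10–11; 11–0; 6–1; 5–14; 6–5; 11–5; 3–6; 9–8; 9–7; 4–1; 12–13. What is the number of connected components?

Component: {2}
Component: {12, 13}
Component: {0, 1, 3, 4, 5, 6, 7, 8, 9, 10, 11, 14}

3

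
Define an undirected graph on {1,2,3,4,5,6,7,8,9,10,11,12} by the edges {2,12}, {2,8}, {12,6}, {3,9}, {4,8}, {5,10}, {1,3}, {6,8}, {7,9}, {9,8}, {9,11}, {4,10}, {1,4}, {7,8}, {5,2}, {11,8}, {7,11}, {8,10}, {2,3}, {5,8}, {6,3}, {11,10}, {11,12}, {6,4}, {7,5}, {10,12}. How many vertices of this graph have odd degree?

2

Degrees: 1:2, 2:4, 3:4, 4:4, 5:4, 6:4, 7:4, 8:8, 9:4, 10:5, 11:5, 12:4
Odd-degree vertices: 10, 11.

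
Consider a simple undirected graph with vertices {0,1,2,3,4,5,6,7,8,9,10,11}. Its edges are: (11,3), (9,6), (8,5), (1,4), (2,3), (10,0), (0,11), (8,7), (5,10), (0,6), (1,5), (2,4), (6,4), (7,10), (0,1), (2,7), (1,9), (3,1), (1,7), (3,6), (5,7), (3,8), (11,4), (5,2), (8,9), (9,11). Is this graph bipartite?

7-5-10-7 is an odd cycle (length 3), and a bipartite graph can contain only even cycles.

No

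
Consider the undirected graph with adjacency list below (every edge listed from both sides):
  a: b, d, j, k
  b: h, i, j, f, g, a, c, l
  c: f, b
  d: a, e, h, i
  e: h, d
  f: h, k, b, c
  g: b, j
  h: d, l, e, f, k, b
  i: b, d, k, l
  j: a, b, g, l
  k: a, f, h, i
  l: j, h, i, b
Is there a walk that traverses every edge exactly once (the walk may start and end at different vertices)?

Degrees: a:4, b:8, c:2, d:4, e:2, f:4, g:2, h:6, i:4, j:4, k:4, l:4
Odd-degree vertices: none (0 total).
The non-isolated vertices are connected and exactly 0 have odd degree, so an Eulerian trail exists.

Yes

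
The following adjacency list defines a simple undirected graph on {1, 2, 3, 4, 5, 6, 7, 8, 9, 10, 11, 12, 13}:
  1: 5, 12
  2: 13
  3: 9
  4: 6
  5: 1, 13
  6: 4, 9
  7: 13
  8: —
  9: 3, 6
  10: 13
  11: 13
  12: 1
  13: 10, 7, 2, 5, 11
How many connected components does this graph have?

Component: {8}
Component: {3, 4, 6, 9}
Component: {1, 2, 5, 7, 10, 11, 12, 13}

3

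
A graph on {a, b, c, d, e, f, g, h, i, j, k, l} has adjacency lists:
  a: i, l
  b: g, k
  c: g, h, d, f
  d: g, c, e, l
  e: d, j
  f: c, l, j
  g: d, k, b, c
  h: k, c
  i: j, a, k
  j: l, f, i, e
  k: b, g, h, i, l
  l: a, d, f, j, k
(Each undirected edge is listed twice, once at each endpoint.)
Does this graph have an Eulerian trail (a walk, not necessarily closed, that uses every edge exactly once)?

No

Degrees: a:2, b:2, c:4, d:4, e:2, f:3, g:4, h:2, i:3, j:4, k:5, l:5
Odd-degree vertices: f, i, k, l (4 total).
An Eulerian trail requires 0 or 2 odd-degree vertices; here there are 4.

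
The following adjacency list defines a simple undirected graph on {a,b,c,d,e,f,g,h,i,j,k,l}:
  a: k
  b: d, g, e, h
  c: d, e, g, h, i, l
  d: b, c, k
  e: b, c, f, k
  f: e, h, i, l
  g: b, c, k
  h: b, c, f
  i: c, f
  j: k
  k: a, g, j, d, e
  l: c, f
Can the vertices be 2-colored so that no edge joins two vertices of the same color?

Yes

A valid 2-coloring puts {b, c, f, k} on one side and {a, d, e, g, h, i, j, l} on the other; every edge crosses between the two sides.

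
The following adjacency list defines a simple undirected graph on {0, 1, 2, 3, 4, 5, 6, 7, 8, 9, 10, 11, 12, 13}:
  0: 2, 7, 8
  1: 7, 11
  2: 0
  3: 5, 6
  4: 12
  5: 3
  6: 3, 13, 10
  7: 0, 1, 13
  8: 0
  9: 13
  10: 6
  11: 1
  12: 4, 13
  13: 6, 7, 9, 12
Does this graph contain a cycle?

No

The graph has 14 vertices, 13 edges, and 1 connected component.
A forest on 14 vertices with 1 component has exactly 13 edges, which matches — so no cycle.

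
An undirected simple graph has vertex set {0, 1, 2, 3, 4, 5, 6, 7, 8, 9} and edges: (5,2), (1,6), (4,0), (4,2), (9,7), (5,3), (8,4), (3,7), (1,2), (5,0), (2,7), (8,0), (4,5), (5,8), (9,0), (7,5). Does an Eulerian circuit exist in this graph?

No

Degrees: 0:4, 1:2, 2:4, 3:2, 4:4, 5:6, 6:1, 7:4, 8:3, 9:2
6, 8 have odd degree; an Eulerian circuit needs every degree to be even, so none exists.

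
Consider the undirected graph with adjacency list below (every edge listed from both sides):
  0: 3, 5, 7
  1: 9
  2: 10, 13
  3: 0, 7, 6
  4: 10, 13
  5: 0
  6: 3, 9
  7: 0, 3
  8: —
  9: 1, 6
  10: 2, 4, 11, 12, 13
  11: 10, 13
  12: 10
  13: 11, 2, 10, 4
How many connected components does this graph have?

3

Component: {8}
Component: {2, 4, 10, 11, 12, 13}
Component: {0, 1, 3, 5, 6, 7, 9}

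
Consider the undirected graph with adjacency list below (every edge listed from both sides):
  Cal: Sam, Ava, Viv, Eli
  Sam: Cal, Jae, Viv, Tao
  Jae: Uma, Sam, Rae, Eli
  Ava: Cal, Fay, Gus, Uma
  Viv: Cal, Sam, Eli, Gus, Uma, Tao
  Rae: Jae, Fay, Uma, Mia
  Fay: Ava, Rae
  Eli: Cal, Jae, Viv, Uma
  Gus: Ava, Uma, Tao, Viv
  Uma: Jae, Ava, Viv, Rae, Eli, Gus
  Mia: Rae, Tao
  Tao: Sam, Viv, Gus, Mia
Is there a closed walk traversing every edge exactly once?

Degrees: Cal:4, Sam:4, Jae:4, Ava:4, Viv:6, Rae:4, Fay:2, Eli:4, Gus:4, Uma:6, Mia:2, Tao:4
All degrees are even and the non-isolated vertices are connected — an Eulerian circuit exists.

Yes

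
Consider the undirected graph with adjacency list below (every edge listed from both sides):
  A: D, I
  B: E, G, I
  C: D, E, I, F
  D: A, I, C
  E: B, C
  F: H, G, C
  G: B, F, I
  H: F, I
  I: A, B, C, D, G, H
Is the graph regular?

No

Degrees: A:2, B:3, C:4, D:3, E:2, F:3, G:3, H:2, I:6
Degrees are not all equal (e.g. deg(A)=2 but deg(I)=6); not regular.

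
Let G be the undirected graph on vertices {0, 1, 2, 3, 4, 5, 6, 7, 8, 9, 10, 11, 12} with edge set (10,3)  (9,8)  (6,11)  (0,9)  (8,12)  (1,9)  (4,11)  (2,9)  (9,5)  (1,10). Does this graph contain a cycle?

No

|V| = 13, |E| = 10, number of components = 3.
Since 10 = 13 - 3, the graph is a forest and contains no cycle.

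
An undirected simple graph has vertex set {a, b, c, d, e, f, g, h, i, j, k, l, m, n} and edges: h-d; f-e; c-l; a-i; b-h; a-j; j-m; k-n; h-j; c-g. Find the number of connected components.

Component: {e, f}
Component: {k, n}
Component: {c, g, l}
Component: {a, b, d, h, i, j, m}

4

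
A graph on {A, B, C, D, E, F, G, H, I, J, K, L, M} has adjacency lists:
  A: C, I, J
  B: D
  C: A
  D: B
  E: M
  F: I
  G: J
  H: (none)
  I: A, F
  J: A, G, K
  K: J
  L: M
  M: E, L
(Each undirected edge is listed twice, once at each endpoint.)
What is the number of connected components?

4

Component: {H}
Component: {B, D}
Component: {E, L, M}
Component: {A, C, F, G, I, J, K}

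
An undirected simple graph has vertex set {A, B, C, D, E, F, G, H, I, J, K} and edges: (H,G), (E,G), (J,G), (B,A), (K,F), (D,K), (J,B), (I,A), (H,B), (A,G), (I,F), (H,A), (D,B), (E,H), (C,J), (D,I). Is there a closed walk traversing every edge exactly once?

Degrees: A:4, B:4, C:1, D:3, E:2, F:2, G:4, H:4, I:3, J:3, K:2
Vertices with odd degree: C, D, I, J. An Eulerian circuit requires all degrees even.

No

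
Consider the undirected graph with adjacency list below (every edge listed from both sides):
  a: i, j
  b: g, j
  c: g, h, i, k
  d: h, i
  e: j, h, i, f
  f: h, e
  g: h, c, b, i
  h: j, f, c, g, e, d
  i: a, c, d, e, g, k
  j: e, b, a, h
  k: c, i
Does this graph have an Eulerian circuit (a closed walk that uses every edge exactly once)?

Degrees: a:2, b:2, c:4, d:2, e:4, f:2, g:4, h:6, i:6, j:4, k:2
All degrees are even and the non-isolated vertices are connected — an Eulerian circuit exists.

Yes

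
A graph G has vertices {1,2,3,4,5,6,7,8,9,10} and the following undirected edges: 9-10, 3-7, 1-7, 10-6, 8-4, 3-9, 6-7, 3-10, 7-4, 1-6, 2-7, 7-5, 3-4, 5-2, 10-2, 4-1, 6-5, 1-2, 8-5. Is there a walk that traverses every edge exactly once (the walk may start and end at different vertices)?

Degrees: 1:4, 2:4, 3:4, 4:4, 5:4, 6:4, 7:6, 8:2, 9:2, 10:4
Odd-degree vertices: none (0 total).
The non-isolated vertices are connected and exactly 0 have odd degree, so an Eulerian trail exists.

Yes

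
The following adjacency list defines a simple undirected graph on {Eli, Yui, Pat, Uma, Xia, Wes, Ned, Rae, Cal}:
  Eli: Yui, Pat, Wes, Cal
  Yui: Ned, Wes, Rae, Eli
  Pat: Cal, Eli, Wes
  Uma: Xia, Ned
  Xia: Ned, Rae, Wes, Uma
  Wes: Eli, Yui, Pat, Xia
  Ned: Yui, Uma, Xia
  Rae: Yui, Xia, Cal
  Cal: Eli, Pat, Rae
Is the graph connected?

Starting from Eli and exploring outward reaches every vertex (Eli, Cal, Yui, Wes, Pat, Rae, Ned, Xia, Uma); the graph is connected.

Yes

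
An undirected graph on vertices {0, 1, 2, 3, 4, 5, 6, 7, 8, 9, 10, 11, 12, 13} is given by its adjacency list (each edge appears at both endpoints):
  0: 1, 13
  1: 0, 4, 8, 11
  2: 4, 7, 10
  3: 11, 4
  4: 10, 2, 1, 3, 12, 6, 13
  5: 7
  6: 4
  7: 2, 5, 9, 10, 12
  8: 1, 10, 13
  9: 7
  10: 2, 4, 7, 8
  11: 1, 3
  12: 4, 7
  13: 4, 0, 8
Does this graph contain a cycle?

The graph has 14 vertices, 20 edges, and 1 connected component.
Since 20 > 14 - 1, a cycle must exist; for instance 1-11-3-4-1.

Yes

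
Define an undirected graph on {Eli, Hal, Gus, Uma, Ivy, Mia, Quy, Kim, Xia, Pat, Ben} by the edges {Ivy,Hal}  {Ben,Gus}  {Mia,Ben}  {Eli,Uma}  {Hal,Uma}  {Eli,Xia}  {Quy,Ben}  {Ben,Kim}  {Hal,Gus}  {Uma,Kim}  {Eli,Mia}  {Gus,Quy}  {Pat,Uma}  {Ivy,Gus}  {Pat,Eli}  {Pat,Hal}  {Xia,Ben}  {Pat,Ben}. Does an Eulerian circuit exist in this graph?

Degrees: Eli:4, Hal:4, Gus:4, Uma:4, Ivy:2, Mia:2, Quy:2, Kim:2, Xia:2, Pat:4, Ben:6
All degrees are even and the non-isolated vertices are connected — an Eulerian circuit exists.

Yes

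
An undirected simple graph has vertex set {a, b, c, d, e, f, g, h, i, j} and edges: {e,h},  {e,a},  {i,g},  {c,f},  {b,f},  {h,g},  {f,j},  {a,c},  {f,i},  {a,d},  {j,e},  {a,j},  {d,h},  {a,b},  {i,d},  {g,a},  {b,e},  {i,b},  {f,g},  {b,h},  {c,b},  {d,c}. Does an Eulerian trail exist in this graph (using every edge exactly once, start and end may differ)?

Degrees: a:6, b:6, c:4, d:4, e:4, f:5, g:4, h:4, i:4, j:3
Odd-degree vertices: f, j (2 total).
The non-isolated vertices are connected and exactly 2 have odd degree, so an Eulerian trail exists (from f to j).

Yes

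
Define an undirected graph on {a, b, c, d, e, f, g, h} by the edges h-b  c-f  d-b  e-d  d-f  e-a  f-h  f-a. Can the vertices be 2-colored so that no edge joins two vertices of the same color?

A valid 2-coloring puts {b, e, f, g} on one side and {a, c, d, h} on the other; every edge crosses between the two sides.

Yes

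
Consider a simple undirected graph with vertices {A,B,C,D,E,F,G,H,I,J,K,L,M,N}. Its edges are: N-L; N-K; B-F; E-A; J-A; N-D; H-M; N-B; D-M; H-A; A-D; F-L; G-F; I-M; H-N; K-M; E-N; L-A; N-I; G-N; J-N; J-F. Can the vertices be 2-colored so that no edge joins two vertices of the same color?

Partition the vertices as {B, C, D, E, G, H, I, J, K, L} vs {A, F, M, N}. Each listed edge has one endpoint in each part, so the graph is bipartite.

Yes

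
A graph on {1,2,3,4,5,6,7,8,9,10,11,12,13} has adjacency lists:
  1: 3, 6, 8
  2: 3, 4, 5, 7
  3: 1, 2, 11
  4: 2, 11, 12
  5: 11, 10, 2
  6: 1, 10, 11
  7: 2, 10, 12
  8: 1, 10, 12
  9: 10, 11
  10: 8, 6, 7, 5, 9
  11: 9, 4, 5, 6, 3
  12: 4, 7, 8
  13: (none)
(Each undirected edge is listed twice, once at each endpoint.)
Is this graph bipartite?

Partition the vertices as {3, 4, 5, 6, 7, 8, 9, 13} vs {1, 2, 10, 11, 12}. Each listed edge has one endpoint in each part, so the graph is bipartite.

Yes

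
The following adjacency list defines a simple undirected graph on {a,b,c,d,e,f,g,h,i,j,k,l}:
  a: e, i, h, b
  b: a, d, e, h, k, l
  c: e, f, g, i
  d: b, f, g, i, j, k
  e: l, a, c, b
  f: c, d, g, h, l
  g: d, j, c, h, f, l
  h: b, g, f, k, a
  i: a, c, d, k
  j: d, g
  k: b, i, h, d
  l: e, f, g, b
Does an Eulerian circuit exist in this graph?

No

Degrees: a:4, b:6, c:4, d:6, e:4, f:5, g:6, h:5, i:4, j:2, k:4, l:4
f, h have odd degree; an Eulerian circuit needs every degree to be even, so none exists.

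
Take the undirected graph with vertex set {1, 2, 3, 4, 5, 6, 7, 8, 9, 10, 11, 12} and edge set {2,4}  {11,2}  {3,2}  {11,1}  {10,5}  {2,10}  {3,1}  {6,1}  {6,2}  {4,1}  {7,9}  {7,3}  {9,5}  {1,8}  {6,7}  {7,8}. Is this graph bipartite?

Partition the vertices as {3, 4, 6, 8, 9, 10, 11, 12} vs {1, 2, 5, 7}. Each listed edge has one endpoint in each part, so the graph is bipartite.

Yes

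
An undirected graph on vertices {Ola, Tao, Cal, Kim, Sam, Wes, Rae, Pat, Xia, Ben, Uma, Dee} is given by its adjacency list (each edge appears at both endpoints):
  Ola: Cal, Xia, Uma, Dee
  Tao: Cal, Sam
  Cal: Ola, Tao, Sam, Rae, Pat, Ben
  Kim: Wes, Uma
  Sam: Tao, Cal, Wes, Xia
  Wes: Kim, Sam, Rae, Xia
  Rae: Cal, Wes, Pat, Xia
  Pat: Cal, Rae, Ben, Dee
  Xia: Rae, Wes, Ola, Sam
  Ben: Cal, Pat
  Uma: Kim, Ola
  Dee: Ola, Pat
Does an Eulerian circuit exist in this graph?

Degrees: Ola:4, Tao:2, Cal:6, Kim:2, Sam:4, Wes:4, Rae:4, Pat:4, Xia:4, Ben:2, Uma:2, Dee:2
All degrees are even and the non-isolated vertices are connected — an Eulerian circuit exists.

Yes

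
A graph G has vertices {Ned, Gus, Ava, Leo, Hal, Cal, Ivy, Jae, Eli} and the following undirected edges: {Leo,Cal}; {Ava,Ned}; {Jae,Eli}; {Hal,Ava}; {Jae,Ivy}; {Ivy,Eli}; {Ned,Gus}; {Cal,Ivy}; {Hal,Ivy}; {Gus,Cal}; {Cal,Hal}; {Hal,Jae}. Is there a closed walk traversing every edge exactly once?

Degrees: Ned:2, Gus:2, Ava:2, Leo:1, Hal:4, Cal:4, Ivy:4, Jae:3, Eli:2
Vertices with odd degree: Leo, Jae. An Eulerian circuit requires all degrees even.

No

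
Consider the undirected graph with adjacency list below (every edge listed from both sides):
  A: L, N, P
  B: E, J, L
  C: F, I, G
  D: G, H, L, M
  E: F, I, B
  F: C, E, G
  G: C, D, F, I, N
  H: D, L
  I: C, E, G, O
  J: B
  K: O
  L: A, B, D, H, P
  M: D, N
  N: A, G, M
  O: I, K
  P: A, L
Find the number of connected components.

Component: {A, B, C, D, E, F, G, H, I, J, K, L, M, N, O, P}

1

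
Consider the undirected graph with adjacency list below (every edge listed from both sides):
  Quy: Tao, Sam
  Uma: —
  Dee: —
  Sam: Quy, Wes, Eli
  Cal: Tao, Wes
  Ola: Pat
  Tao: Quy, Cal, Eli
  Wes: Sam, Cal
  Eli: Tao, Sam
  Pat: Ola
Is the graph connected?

Component: {Uma}
Component: {Dee}
Component: {Ola, Pat}
Component: {Quy, Sam, Cal, Tao, Wes, Eli}
There are 4 separate components, so the graph is not connected.

No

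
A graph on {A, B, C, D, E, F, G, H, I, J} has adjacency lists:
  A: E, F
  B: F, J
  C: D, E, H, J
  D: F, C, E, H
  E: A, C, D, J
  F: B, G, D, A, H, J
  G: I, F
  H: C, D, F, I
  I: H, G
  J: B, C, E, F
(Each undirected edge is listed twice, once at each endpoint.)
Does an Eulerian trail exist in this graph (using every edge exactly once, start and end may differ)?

Degrees: A:2, B:2, C:4, D:4, E:4, F:6, G:2, H:4, I:2, J:4
Odd-degree vertices: none (0 total).
The non-isolated vertices are connected and exactly 0 have odd degree, so an Eulerian trail exists.

Yes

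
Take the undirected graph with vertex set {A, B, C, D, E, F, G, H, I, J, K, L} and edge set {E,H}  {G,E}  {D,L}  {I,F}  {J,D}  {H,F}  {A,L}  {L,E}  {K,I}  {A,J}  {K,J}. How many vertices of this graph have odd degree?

Degrees: A:2, B:0, C:0, D:2, E:3, F:2, G:1, H:2, I:2, J:3, K:2, L:3
Odd-degree vertices: E, G, J, L.

4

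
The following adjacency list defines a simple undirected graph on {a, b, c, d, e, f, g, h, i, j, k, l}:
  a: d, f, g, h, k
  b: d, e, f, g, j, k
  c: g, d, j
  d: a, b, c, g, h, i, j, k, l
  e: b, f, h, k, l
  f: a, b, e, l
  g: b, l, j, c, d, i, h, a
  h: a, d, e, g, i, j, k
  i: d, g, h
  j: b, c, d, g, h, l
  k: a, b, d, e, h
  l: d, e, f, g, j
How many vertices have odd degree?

Degrees: a:5, b:6, c:3, d:9, e:5, f:4, g:8, h:7, i:3, j:6, k:5, l:5
Odd-degree vertices: a, c, d, e, h, i, k, l.

8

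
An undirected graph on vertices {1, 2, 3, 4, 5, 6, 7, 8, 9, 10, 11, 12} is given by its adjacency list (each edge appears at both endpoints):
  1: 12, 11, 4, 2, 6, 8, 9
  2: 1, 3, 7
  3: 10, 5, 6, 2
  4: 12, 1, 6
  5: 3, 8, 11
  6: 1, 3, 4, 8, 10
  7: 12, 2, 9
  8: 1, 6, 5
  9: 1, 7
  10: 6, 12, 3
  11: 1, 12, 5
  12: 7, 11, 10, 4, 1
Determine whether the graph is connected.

Starting from 1 and exploring outward reaches every vertex (1, 12, 2, 9, 8, 6, 4, 11, 10, 7, 3, 5); the graph is connected.

Yes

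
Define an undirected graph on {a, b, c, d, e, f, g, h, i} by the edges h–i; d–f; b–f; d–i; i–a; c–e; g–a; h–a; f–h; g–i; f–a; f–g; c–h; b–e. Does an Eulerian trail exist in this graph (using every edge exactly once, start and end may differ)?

Yes

Degrees: a:4, b:2, c:2, d:2, e:2, f:5, g:3, h:4, i:4
Odd-degree vertices: f, g (2 total).
The non-isolated vertices are connected and exactly 2 have odd degree, so an Eulerian trail exists (from f to g).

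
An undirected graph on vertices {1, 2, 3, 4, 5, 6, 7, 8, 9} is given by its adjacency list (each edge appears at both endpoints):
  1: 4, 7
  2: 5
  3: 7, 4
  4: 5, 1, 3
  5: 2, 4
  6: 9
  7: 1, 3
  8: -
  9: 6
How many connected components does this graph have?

3

Component: {8}
Component: {6, 9}
Component: {1, 2, 3, 4, 5, 7}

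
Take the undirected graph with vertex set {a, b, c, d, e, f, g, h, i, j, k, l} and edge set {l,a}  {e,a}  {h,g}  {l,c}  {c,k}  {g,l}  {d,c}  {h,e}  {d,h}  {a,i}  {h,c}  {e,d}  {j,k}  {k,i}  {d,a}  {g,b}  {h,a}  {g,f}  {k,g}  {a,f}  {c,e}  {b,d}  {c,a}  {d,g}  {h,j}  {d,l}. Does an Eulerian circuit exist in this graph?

No

Degrees: a:7, b:2, c:6, d:7, e:4, f:2, g:6, h:6, i:2, j:2, k:4, l:4
Vertices with odd degree: a, d. An Eulerian circuit requires all degrees even.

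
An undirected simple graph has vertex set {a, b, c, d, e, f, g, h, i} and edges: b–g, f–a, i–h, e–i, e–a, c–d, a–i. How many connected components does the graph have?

3

Component: {b, g}
Component: {c, d}
Component: {a, e, f, h, i}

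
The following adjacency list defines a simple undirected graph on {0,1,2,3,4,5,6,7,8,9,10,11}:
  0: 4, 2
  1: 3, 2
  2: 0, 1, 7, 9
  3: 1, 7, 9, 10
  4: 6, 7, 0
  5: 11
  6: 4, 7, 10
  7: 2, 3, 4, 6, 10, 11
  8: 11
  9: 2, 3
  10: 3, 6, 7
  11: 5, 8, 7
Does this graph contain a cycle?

|V| = 12, |E| = 17, number of components = 1.
One cycle is 2-7-3-1-2.

Yes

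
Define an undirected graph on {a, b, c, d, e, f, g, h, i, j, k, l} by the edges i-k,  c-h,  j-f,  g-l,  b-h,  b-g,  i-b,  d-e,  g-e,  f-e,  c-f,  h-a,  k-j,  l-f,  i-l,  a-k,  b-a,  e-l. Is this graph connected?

Starting from a and exploring outward reaches every vertex (a, k, h, b, i, j, c, g, l, f, e, d); the graph is connected.

Yes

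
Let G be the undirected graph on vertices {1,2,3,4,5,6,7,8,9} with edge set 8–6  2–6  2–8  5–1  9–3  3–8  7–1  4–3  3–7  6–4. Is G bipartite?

8-2-6-8 is an odd cycle (length 3), and a bipartite graph can contain only even cycles.

No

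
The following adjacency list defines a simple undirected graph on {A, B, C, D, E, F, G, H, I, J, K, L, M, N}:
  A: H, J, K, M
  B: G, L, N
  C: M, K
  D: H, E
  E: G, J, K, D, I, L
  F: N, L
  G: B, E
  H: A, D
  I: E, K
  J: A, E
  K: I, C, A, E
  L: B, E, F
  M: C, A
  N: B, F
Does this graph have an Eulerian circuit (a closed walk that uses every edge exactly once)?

No

Degrees: A:4, B:3, C:2, D:2, E:6, F:2, G:2, H:2, I:2, J:2, K:4, L:3, M:2, N:2
Vertices with odd degree: B, L. An Eulerian circuit requires all degrees even.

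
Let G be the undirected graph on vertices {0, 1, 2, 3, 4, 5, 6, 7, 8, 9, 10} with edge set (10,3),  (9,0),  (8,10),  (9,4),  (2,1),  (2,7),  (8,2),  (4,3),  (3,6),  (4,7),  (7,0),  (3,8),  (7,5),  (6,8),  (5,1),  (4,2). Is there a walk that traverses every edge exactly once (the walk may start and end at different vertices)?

Degrees: 0:2, 1:2, 2:4, 3:4, 4:4, 5:2, 6:2, 7:4, 8:4, 9:2, 10:2
Odd-degree vertices: none (0 total).
With 0 odd-degree vertices and all edges in one connected piece, an Eulerian trail exists.

Yes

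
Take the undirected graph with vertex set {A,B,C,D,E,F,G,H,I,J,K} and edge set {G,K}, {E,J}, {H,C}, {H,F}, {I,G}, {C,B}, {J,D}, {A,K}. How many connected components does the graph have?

Component: {D, E, J}
Component: {A, G, I, K}
Component: {B, C, F, H}

3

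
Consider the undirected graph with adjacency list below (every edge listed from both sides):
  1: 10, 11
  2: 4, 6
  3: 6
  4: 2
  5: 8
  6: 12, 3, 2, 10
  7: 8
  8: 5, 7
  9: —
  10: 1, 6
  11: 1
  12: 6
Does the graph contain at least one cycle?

No

|V| = 12, |E| = 9, number of components = 3.
A forest on 12 vertices with 3 components has exactly 9 edges, which matches — so no cycle.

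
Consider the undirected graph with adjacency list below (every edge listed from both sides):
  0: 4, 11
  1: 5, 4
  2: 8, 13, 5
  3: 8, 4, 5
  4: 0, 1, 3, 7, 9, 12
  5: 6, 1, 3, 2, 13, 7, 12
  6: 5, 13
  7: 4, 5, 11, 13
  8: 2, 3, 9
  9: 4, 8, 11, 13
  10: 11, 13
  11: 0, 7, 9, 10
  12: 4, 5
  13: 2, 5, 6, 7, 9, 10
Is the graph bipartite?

No

The cycle 6-5-13-6 has length 3, which is odd, so the graph is not bipartite.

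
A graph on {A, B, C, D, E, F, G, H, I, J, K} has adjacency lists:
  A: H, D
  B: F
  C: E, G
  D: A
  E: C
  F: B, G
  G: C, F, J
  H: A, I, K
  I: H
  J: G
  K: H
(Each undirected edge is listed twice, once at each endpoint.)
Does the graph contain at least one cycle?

No

|V| = 11, |E| = 9, number of components = 2.
A forest on 11 vertices with 2 components has exactly 9 edges, which matches — so no cycle.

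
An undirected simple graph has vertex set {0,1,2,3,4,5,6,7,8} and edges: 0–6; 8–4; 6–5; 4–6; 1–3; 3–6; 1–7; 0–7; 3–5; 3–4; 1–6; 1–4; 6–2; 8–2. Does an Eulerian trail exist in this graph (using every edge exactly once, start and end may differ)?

Degrees: 0:2, 1:4, 2:2, 3:4, 4:4, 5:2, 6:6, 7:2, 8:2
Odd-degree vertices: none (0 total).
With 0 odd-degree vertices and all edges in one connected piece, an Eulerian trail exists.

Yes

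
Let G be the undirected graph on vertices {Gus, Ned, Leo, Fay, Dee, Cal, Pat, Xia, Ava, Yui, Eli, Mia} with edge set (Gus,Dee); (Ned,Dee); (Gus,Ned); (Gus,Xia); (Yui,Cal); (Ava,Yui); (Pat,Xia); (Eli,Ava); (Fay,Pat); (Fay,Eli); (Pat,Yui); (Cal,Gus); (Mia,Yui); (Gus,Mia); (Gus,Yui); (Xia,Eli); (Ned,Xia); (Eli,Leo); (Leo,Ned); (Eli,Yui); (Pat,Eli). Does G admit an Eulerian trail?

Yes

Degrees: Gus:6, Ned:4, Leo:2, Fay:2, Dee:2, Cal:2, Pat:4, Xia:4, Ava:2, Yui:6, Eli:6, Mia:2
Odd-degree vertices: none (0 total).
With 0 odd-degree vertices and all edges in one connected piece, an Eulerian trail exists.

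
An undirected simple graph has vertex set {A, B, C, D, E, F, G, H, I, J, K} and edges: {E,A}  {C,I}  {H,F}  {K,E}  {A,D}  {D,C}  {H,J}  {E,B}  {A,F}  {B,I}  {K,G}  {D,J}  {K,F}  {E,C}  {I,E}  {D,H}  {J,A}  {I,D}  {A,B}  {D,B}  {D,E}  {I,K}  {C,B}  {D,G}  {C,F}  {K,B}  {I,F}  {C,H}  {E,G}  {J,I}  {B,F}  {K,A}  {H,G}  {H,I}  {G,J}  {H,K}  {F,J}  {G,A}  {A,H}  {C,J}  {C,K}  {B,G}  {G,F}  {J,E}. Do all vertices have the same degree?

Degrees: A:8, B:8, C:8, D:8, E:8, F:8, G:8, H:8, I:8, J:8, K:8
All degrees equal 8; the graph is regular.

Yes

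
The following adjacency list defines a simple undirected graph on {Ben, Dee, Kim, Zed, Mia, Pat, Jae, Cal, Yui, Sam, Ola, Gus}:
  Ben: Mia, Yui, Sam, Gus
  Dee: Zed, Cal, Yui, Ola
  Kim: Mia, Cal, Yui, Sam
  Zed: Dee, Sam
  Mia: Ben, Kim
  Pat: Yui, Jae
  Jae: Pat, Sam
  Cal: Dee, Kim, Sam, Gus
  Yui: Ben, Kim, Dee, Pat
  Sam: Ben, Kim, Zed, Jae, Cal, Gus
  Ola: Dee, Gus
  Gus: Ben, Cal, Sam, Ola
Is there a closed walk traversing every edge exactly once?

Yes

Degrees: Ben:4, Dee:4, Kim:4, Zed:2, Mia:2, Pat:2, Jae:2, Cal:4, Yui:4, Sam:6, Ola:2, Gus:4
Every vertex has even degree and the edges form a single connected piece, so an Eulerian circuit exists.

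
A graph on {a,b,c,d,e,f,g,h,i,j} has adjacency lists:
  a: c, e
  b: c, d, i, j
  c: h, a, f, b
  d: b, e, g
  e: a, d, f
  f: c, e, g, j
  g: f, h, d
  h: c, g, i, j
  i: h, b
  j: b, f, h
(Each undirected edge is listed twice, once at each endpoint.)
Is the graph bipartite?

No

The cycle b-d-g-f-j-b has length 5, which is odd, so the graph is not bipartite.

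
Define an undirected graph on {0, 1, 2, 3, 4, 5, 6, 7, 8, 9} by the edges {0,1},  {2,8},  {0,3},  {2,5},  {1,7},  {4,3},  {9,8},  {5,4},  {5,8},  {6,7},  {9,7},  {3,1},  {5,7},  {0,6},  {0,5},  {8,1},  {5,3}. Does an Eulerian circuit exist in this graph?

Yes

Degrees: 0:4, 1:4, 2:2, 3:4, 4:2, 5:6, 6:2, 7:4, 8:4, 9:2
All degrees are even and the non-isolated vertices are connected — an Eulerian circuit exists.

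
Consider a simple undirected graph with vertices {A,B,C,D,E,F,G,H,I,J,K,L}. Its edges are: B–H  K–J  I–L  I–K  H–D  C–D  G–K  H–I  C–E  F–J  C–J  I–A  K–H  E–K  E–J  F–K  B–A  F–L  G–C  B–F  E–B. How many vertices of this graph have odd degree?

Degrees: A:2, B:4, C:4, D:2, E:4, F:4, G:2, H:4, I:4, J:4, K:6, L:2
Odd-degree vertices: none.

0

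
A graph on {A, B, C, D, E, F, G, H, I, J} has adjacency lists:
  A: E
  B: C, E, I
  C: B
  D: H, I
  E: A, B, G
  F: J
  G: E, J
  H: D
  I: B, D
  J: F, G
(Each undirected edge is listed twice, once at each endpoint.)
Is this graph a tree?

|V| = 10, |E| = 9.
Connected and |E| = |V| - 1, which characterizes a tree.

Yes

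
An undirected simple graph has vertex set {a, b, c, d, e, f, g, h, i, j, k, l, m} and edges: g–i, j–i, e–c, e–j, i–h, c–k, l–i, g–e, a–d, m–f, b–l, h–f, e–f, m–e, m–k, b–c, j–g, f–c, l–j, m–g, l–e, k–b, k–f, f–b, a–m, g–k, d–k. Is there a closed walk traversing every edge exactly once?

Degrees: a:2, b:4, c:4, d:2, e:6, f:6, g:5, h:2, i:4, j:4, k:6, l:4, m:5
Vertices with odd degree: g, m. An Eulerian circuit requires all degrees even.

No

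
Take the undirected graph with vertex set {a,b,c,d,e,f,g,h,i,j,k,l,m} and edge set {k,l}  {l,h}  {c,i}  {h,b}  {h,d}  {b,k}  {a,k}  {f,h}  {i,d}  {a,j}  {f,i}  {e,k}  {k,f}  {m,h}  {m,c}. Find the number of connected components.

2

Component: {g}
Component: {a, b, c, d, e, f, h, i, j, k, l, m}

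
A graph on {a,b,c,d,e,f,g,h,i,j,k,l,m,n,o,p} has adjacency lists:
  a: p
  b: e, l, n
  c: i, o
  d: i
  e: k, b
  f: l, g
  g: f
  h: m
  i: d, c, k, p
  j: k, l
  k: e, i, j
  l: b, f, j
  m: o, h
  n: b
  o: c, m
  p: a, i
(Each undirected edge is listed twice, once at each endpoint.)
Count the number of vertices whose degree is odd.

Degrees: a:1, b:3, c:2, d:1, e:2, f:2, g:1, h:1, i:4, j:2, k:3, l:3, m:2, n:1, o:2, p:2
Odd-degree vertices: a, b, d, g, h, k, l, n.

8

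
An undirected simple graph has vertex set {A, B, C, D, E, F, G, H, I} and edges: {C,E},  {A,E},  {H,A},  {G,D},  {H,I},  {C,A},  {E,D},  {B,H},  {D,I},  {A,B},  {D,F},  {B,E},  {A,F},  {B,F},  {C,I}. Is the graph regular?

No

Degrees: A:5, B:4, C:3, D:4, E:4, F:3, G:1, H:3, I:3
Degrees are not all equal (e.g. deg(G)=1 but deg(A)=5); not regular.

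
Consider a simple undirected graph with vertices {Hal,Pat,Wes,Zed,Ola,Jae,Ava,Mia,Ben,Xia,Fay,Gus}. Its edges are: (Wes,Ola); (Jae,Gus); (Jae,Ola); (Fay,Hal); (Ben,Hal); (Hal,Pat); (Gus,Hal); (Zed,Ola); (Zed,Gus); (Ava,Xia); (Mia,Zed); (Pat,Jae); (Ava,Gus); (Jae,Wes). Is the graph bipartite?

No

The cycle Jae-Wes-Ola-Jae has length 3, which is odd, so the graph is not bipartite.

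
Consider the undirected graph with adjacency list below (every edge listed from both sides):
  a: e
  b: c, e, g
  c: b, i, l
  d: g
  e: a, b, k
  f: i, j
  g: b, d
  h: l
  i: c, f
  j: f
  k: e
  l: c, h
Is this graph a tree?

|V| = 12, |E| = 11.
It is connected with exactly 11 edges, hence acyclic — it is a tree.

Yes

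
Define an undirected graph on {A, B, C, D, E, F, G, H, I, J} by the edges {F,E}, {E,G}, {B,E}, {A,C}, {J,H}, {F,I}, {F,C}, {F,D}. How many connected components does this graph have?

2

Component: {H, J}
Component: {A, B, C, D, E, F, G, I}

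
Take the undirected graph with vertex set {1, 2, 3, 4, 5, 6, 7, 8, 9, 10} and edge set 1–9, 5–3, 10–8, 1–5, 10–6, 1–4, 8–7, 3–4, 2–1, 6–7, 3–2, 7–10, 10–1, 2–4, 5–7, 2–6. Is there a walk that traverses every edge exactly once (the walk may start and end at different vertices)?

Degrees: 1:5, 2:4, 3:3, 4:3, 5:3, 6:3, 7:4, 8:2, 9:1, 10:4
Odd-degree vertices: 1, 3, 4, 5, 6, 9 (6 total).
With 6 odd-degree vertices (more than two), no single trail can use every edge.

No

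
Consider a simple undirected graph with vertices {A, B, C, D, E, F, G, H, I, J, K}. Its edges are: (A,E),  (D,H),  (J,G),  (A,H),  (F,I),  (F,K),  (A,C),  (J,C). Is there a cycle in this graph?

The graph has 11 vertices, 8 edges, and 3 connected components.
Since 8 = 11 - 3, the graph is a forest and contains no cycle.

No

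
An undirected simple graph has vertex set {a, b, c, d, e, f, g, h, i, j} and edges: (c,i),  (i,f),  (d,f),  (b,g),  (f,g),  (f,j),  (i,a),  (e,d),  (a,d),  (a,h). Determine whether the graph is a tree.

|V| = 10, |E| = 10.
A tree on 10 vertices has exactly 9 edges; this graph has 10, so it contains a cycle and is not a tree.

No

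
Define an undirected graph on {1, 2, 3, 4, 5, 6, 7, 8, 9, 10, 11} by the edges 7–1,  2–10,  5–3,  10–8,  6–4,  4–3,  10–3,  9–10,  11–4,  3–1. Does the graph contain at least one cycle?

No

The graph has 11 vertices, 10 edges, and 1 connected component.
Since 10 = 11 - 1, the graph is a forest and contains no cycle.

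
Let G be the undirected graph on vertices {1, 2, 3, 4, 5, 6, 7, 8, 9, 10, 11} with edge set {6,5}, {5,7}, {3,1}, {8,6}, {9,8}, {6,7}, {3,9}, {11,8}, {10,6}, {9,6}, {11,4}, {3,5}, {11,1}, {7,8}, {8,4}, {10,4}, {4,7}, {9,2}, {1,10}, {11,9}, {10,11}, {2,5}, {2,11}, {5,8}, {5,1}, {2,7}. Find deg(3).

3

Neighbors of 3: 1, 5, 9.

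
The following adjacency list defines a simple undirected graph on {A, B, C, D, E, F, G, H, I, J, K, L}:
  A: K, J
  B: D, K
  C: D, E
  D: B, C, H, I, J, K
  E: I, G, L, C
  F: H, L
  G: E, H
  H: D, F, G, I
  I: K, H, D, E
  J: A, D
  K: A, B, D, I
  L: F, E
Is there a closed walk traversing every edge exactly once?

Degrees: A:2, B:2, C:2, D:6, E:4, F:2, G:2, H:4, I:4, J:2, K:4, L:2
Every vertex has even degree and the edges form a single connected piece, so an Eulerian circuit exists.

Yes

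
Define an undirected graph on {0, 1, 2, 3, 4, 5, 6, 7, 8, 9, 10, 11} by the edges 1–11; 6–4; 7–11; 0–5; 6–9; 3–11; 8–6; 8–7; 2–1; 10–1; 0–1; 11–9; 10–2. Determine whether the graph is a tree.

|V| = 12, |E| = 13.
Connected but with 13 > 11 edges, so it has a cycle and is not a tree.

No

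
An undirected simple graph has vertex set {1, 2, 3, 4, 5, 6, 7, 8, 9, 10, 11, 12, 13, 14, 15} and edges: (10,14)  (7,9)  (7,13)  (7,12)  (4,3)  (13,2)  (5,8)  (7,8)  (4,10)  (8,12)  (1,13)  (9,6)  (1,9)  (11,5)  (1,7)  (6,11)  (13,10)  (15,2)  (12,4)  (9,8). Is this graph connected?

Yes

A breadth-first search from 1 visits 1, 7, 13, 9, 12, 8, 2, 10, 6, 4, 5, 15, 14, 11, 3 — all 15 vertices — so the graph is connected.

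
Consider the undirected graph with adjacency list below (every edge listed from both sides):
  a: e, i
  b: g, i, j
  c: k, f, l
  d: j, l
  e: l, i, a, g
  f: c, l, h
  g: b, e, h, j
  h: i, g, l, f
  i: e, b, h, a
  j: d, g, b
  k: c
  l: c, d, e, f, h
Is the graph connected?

Yes

A breadth-first search from a visits a, e, i, g, l, h, b, j, f, d, c, k — all 12 vertices — so the graph is connected.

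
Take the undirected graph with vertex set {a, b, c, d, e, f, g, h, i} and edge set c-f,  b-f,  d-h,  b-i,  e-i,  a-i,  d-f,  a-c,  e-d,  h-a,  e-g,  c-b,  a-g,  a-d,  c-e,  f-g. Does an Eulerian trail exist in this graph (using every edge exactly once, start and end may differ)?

Degrees: a:5, b:3, c:4, d:4, e:4, f:4, g:3, h:2, i:3
Odd-degree vertices: a, b, g, i (4 total).
With 4 odd-degree vertices (more than two), no single trail can use every edge.

No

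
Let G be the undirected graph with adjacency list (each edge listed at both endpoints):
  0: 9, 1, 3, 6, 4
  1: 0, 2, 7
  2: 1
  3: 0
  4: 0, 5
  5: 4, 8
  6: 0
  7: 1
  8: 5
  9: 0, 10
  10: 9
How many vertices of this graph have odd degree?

Degrees: 0:5, 1:3, 2:1, 3:1, 4:2, 5:2, 6:1, 7:1, 8:1, 9:2, 10:1
Odd-degree vertices: 0, 1, 2, 3, 6, 7, 8, 10.

8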